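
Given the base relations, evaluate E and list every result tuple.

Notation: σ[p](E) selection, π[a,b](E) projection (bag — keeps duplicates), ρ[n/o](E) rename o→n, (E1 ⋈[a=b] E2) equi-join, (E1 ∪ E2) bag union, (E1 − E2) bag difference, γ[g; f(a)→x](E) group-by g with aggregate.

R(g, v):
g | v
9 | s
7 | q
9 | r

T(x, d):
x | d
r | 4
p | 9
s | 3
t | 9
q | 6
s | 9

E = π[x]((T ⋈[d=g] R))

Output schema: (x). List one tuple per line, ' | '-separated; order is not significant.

Row counts bottom-up:
  T → 6
  R → 3
  (T ⋈[d=g] R) → 6
  π[x]((T ⋈[d=g] R)) → 6

== RESULT ==
x
p
p
s
s
t
t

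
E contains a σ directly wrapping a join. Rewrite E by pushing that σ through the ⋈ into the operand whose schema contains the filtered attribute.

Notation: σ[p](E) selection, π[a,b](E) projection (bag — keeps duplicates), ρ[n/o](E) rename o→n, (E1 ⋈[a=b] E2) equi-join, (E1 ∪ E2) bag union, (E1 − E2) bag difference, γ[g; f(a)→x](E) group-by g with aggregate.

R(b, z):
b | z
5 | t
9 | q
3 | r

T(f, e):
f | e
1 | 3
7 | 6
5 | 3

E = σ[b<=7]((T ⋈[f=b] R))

σ filters on b, owned by the right side.
E' = (T ⋈[f=b] σ[b<=7](R))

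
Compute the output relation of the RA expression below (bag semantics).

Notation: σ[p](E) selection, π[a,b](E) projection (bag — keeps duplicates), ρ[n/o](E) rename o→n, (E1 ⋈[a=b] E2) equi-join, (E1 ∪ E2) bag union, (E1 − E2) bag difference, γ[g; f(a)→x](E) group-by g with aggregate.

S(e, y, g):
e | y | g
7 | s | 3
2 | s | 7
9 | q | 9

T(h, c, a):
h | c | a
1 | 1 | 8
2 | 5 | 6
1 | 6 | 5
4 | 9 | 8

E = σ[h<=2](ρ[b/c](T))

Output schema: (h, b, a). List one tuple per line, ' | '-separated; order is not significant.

Per-node cardinality:
  T → 4
  ρ[b/c](T) → 4
  σ[h<=2](ρ[b/c](T)) → 3

== RESULT ==
h | b | a
1 | 1 | 8
1 | 6 | 5
2 | 5 | 6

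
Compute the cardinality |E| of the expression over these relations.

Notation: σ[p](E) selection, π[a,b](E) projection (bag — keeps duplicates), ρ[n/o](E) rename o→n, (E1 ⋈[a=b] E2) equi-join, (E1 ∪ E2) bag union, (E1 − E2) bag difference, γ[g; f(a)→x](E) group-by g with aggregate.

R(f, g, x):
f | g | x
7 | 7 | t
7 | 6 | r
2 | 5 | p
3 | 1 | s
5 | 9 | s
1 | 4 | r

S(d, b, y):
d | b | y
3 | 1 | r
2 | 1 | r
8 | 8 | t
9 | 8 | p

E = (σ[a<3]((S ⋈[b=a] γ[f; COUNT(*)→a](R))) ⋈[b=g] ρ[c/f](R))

Row counts bottom-up:
  S → 4
  R → 6
  γ[f; COUNT(*)→a](R) → 5
  (S ⋈[b=a] γ[f; COUNT(*)→a](R)) → 8
  σ[a<3]((S ⋈[b=a] γ[f; COUNT(*)→a](R))) → 8
  R → 6
  ρ[c/f](R) → 6
  (σ[a<3]((S ⋈[b=a] γ[f; COUNT(*)→a](R))) ⋈[b=g] ρ[c/f](R)) → 8

|E| = 8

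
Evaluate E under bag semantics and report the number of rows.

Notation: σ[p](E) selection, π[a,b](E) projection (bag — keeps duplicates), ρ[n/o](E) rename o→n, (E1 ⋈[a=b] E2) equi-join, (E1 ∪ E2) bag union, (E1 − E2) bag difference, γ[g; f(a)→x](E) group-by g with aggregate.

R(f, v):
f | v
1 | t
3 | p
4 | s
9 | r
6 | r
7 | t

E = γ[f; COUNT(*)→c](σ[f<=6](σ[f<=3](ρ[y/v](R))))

Row counts bottom-up:
  R → 6
  ρ[y/v](R) → 6
  σ[f<=3](ρ[y/v](R)) → 2
  σ[f<=6](σ[f<=3](ρ[y/v](R))) → 2
  γ[f; COUNT(*)→c](σ[f<=6](σ[f<=3](ρ[y/v](R)))) → 2

|E| = 2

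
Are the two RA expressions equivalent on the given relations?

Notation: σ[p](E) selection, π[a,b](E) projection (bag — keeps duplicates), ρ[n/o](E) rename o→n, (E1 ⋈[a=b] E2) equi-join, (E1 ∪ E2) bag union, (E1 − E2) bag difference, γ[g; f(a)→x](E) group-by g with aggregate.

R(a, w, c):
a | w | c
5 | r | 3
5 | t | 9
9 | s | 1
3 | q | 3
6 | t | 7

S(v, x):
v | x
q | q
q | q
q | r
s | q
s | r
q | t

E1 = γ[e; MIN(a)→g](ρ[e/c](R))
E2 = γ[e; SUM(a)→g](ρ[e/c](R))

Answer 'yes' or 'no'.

E1 stepwise |·|:
  R → 5
  ρ[e/c](R) → 5
  γ[e; MIN(a)→g](ρ[e/c](R)) → 4
E2 stepwise |·|:
  R → 5
  ρ[e/c](R) → 5
  γ[e; SUM(a)→g](ρ[e/c](R)) → 4

E1 result:
e | g
1 | 9
3 | 3
7 | 6
9 | 5
E2 result:
e | g
1 | 9
3 | 8
7 | 6
9 | 5
Witness: (3, 8) appears 0× in E1 but 1× in E2.

no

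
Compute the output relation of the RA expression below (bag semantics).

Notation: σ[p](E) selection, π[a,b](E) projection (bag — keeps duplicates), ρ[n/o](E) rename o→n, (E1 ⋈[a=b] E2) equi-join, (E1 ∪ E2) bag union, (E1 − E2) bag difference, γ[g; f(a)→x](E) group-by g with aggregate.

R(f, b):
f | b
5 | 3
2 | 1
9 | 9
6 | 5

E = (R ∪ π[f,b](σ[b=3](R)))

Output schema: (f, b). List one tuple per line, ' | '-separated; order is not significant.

Subexpression sizes:
  R → 4
  R → 4
  σ[b=3](R) → 1
  π[f,b](σ[b=3](R)) → 1
  (R ∪ π[f,b](σ[b=3](R))) → 5

== RESULT ==
f | b
2 | 1
5 | 3
5 | 3
6 | 5
9 | 9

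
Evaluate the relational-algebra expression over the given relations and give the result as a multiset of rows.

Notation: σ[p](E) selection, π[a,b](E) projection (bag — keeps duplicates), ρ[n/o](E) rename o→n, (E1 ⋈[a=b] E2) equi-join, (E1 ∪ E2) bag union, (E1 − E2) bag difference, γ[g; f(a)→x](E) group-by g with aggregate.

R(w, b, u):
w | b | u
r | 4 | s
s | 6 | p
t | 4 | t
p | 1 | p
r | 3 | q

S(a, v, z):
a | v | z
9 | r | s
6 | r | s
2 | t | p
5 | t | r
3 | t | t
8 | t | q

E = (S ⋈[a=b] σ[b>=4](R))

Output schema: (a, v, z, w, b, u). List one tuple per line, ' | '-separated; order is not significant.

Row counts bottom-up:
  S → 6
  R → 5
  σ[b>=4](R) → 3
  (S ⋈[a=b] σ[b>=4](R)) → 1

== RESULT ==
a | v | z | w | b | u
6 | r | s | s | 6 | p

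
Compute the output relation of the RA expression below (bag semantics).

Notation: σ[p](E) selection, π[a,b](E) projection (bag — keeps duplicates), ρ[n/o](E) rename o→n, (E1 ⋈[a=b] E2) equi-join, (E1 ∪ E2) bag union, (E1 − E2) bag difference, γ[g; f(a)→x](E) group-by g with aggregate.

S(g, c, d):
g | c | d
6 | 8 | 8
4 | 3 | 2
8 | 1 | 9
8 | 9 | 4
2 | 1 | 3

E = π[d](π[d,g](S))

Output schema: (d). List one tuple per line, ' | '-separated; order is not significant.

Row counts bottom-up:
  S → 5
  π[d,g](S) → 5
  π[d](π[d,g](S)) → 5

== RESULT ==
d
2
3
4
8
9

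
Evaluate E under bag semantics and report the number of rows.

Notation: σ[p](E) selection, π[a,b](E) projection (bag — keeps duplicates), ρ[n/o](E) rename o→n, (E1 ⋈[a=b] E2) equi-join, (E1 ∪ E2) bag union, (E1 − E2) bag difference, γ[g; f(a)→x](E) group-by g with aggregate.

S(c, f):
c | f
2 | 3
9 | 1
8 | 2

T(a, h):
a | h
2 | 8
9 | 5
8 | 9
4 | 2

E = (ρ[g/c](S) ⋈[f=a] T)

Stepwise |·|:
  S → 3
  ρ[g/c](S) → 3
  T → 4
  (ρ[g/c](S) ⋈[f=a] T) → 1

|E| = 1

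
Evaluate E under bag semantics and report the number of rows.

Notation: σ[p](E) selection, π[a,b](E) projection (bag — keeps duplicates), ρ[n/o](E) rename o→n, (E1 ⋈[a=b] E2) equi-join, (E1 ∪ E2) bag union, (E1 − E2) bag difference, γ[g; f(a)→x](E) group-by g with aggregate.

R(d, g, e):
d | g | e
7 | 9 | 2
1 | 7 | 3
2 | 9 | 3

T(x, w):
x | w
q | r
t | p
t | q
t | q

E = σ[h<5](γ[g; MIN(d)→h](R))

Per-node cardinality:
  R → 3
  γ[g; MIN(d)→h](R) → 2
  σ[h<5](γ[g; MIN(d)→h](R)) → 2

|E| = 2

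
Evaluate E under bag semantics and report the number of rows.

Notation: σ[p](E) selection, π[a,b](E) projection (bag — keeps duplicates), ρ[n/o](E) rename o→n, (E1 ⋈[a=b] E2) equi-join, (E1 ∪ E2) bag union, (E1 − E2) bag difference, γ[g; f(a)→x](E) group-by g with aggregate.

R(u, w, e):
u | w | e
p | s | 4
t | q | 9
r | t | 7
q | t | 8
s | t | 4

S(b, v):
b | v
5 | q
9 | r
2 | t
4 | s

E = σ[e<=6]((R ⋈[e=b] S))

Stepwise |·|:
  R → 5
  S → 4
  (R ⋈[e=b] S) → 3
  σ[e<=6]((R ⋈[e=b] S)) → 2

|E| = 2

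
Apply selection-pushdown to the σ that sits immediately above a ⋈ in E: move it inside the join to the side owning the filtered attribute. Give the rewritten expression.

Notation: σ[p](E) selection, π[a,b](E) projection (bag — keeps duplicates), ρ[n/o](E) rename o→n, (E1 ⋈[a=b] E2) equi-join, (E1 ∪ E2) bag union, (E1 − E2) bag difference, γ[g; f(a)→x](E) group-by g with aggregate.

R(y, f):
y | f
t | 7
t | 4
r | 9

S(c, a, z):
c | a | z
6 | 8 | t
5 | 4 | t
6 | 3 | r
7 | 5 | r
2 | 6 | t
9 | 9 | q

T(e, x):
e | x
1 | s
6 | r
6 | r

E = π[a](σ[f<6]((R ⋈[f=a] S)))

σ filters on f, owned by the left side.
E' = π[a]((σ[f<6](R) ⋈[f=a] S))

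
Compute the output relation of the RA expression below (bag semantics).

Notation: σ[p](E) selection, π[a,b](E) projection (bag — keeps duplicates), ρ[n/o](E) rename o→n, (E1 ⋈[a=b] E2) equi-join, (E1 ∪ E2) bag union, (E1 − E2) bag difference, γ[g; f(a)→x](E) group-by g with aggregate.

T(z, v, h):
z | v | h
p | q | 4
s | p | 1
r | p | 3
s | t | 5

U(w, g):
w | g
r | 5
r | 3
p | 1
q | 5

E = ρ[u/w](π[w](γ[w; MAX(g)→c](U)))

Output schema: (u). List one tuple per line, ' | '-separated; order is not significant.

Per-node cardinality:
  U → 4
  γ[w; MAX(g)→c](U) → 3
  π[w](γ[w; MAX(g)→c](U)) → 3
  ρ[u/w](π[w](γ[w; MAX(g)→c](U))) → 3

== RESULT ==
u
p
q
r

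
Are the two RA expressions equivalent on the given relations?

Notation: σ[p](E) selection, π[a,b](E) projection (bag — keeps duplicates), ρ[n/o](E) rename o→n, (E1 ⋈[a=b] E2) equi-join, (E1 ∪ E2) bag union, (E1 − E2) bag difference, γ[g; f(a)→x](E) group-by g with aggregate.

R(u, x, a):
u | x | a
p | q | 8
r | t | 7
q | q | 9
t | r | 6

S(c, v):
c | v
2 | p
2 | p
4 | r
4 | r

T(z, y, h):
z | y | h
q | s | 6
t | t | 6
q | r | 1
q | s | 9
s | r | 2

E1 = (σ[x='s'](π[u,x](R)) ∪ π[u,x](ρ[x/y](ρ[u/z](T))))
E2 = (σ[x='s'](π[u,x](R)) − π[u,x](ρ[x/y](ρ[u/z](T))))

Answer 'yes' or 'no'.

E1 per-node cardinality:
  R → 4
  π[u,x](R) → 4
  σ[x='s'](π[u,x](R)) → 0
  T → 5
  ρ[u/z](T) → 5
  ρ[x/y](ρ[u/z](T)) → 5
  π[u,x](ρ[x/y](ρ[u/z](T))) → 5
  (σ[x='s'](π[u,x](R)) ∪ π[u,x](ρ[x/y](ρ[u/z](T)))) → 5
E2 per-node cardinality:
  R → 4
  π[u,x](R) → 4
  σ[x='s'](π[u,x](R)) → 0
  T → 5
  ρ[u/z](T) → 5
  ρ[x/y](ρ[u/z](T)) → 5
  π[u,x](ρ[x/y](ρ[u/z](T))) → 5
  (σ[x='s'](π[u,x](R)) − π[u,x](ρ[x/y](ρ[u/z](T)))) → 0

E1 result:
u | x
q | r
q | s
q | s
s | r
t | t
E2 result:
u | x
(0 rows)
Witness: ('t', 't') appears 1× in E1 but 0× in E2.

no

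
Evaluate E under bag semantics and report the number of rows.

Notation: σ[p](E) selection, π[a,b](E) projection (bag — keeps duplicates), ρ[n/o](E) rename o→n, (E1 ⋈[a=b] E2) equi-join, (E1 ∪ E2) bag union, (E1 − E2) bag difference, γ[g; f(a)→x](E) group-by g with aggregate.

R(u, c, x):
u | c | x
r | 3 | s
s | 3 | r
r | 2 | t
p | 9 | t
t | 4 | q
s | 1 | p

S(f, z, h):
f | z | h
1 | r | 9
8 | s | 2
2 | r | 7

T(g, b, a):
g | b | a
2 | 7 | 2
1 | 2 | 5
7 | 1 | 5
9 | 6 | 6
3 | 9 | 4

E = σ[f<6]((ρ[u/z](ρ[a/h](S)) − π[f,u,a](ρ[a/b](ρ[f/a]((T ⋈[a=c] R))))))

Subexpression sizes:
  S → 3
  ρ[a/h](S) → 3
  ρ[u/z](ρ[a/h](S)) → 3
  T → 5
  R → 6
  (T ⋈[a=c] R) → 2
  ρ[f/a]((T ⋈[a=c] R)) → 2
  ρ[a/b](ρ[f/a]((T ⋈[a=c] R))) → 2
  π[f,u,a](ρ[a/b](ρ[f/a]((T ⋈[a=c] R)))) → 2
  (ρ[u/z](ρ[a/h](S)) − π[f,u,a](ρ[a/b](ρ[f/a]((T ⋈[a=c] R))))) → 2
  σ[f<6]((ρ[u/z](ρ[a/h](S)) − π[f,u,a](ρ[a/b](ρ[f/a]((T ⋈[a=c] R)))))) → 1

|E| = 1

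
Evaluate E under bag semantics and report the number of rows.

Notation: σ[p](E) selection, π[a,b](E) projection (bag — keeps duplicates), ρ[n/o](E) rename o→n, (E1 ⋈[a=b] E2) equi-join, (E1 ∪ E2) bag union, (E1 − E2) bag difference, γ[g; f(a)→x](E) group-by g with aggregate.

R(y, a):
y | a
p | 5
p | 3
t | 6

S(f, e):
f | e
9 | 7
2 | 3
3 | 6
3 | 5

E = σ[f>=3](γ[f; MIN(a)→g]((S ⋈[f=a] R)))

Subexpression sizes:
  S → 4
  R → 3
  (S ⋈[f=a] R) → 2
  γ[f; MIN(a)→g]((S ⋈[f=a] R)) → 1
  σ[f>=3](γ[f; MIN(a)→g]((S ⋈[f=a] R))) → 1

|E| = 1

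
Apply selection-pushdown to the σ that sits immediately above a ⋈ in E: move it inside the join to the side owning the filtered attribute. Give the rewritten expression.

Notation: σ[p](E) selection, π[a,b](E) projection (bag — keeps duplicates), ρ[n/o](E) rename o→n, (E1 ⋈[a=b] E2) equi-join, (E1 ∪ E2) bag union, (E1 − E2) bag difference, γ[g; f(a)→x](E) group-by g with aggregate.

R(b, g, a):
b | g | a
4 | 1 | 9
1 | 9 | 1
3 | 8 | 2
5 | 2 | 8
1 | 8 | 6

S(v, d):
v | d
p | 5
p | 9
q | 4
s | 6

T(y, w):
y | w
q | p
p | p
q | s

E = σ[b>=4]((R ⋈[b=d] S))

σ filters on b, owned by the left side.
E' = (σ[b>=4](R) ⋈[b=d] S)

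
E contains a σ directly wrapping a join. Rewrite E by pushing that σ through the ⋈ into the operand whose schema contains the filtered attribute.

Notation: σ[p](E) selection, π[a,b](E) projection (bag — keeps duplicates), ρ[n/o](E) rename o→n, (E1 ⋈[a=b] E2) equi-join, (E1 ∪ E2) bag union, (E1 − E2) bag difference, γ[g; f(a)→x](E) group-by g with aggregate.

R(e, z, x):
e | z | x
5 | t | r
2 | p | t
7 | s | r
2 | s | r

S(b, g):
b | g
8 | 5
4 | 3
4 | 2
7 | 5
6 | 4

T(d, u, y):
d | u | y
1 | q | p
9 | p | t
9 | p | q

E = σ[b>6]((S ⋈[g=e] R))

σ filters on b, owned by the left side.
E' = (σ[b>6](S) ⋈[g=e] R)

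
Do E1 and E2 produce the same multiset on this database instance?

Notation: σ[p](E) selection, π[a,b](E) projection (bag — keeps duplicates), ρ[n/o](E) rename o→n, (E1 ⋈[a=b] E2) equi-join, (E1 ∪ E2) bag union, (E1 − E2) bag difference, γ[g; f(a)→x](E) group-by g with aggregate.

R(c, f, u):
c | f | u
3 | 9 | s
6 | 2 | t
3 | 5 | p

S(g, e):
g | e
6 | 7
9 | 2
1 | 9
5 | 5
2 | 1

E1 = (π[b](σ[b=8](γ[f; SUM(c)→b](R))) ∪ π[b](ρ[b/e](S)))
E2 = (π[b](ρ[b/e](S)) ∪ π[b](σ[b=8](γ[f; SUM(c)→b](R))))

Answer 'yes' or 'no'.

E1 subexpression sizes:
  R → 3
  γ[f; SUM(c)→b](R) → 3
  σ[b=8](γ[f; SUM(c)→b](R)) → 0
  π[b](σ[b=8](γ[f; SUM(c)→b](R))) → 0
  S → 5
  ρ[b/e](S) → 5
  π[b](ρ[b/e](S)) → 5
  (π[b](σ[b=8](γ[f; SUM(c)→b](R))) ∪ π[b](ρ[b/e](S))) → 5
E2 subexpression sizes:
  S → 5
  ρ[b/e](S) → 5
  π[b](ρ[b/e](S)) → 5
  R → 3
  γ[f; SUM(c)→b](R) → 3
  σ[b=8](γ[f; SUM(c)→b](R)) → 0
  π[b](σ[b=8](γ[f; SUM(c)→b](R))) → 0
  (π[b](ρ[b/e](S)) ∪ π[b](σ[b=8](γ[f; SUM(c)→b](R)))) → 5

E1 and E2 produce the same multiset:
b
1
2
5
7
9

yes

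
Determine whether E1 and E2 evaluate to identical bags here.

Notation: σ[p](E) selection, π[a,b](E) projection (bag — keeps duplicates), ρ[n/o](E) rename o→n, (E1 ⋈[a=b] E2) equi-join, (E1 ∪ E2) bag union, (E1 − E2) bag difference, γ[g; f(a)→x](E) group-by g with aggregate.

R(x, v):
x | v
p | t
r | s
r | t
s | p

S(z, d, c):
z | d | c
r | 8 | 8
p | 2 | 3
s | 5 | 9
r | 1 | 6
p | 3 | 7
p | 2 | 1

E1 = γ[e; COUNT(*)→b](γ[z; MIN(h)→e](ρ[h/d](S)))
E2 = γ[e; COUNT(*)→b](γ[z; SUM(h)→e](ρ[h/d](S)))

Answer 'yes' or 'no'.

E1 stepwise |·|:
  S → 6
  ρ[h/d](S) → 6
  γ[z; MIN(h)→e](ρ[h/d](S)) → 3
  γ[e; COUNT(*)→b](γ[z; MIN(h)→e](ρ[h/d](S))) → 3
E2 stepwise |·|:
  S → 6
  ρ[h/d](S) → 6
  γ[z; SUM(h)→e](ρ[h/d](S)) → 3
  γ[e; COUNT(*)→b](γ[z; SUM(h)→e](ρ[h/d](S))) → 3

E1 result:
e | b
1 | 1
2 | 1
5 | 1
E2 result:
e | b
5 | 1
7 | 1
9 | 1
Witness: (7, 1) appears 0× in E1 but 1× in E2.

no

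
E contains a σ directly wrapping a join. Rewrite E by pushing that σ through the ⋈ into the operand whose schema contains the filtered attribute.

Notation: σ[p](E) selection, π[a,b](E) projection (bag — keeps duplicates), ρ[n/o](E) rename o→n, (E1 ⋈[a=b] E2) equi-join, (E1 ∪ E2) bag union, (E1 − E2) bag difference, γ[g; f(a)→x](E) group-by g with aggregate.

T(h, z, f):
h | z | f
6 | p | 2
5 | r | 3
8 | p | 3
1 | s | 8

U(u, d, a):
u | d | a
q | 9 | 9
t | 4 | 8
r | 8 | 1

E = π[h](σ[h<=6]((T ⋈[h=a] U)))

σ filters on h, owned by the left side.
E' = π[h]((σ[h<=6](T) ⋈[h=a] U))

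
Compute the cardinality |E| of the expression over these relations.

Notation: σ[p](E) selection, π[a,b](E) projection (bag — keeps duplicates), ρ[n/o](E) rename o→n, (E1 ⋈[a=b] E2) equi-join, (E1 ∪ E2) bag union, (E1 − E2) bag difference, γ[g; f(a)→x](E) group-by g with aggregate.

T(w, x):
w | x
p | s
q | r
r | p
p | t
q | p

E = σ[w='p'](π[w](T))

Stepwise |·|:
  T → 5
  π[w](T) → 5
  σ[w='p'](π[w](T)) → 2

|E| = 2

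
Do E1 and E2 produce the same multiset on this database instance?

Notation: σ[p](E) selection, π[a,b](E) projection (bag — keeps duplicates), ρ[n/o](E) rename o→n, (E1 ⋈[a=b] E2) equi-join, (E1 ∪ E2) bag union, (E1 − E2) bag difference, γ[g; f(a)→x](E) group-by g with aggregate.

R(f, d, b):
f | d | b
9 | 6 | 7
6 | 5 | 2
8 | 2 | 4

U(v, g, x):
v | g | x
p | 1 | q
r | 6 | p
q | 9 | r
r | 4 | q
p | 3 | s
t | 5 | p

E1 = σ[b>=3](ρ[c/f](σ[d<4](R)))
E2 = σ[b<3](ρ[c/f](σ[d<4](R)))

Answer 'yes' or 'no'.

E1 per-node cardinality:
  R → 3
  σ[d<4](R) → 1
  ρ[c/f](σ[d<4](R)) → 1
  σ[b>=3](ρ[c/f](σ[d<4](R))) → 1
E2 per-node cardinality:
  R → 3
  σ[d<4](R) → 1
  ρ[c/f](σ[d<4](R)) → 1
  σ[b<3](ρ[c/f](σ[d<4](R))) → 0

E1 result:
c | d | b
8 | 2 | 4
E2 result:
c | d | b
(0 rows)
Witness: (8, 2, 4) appears 1× in E1 but 0× in E2.

no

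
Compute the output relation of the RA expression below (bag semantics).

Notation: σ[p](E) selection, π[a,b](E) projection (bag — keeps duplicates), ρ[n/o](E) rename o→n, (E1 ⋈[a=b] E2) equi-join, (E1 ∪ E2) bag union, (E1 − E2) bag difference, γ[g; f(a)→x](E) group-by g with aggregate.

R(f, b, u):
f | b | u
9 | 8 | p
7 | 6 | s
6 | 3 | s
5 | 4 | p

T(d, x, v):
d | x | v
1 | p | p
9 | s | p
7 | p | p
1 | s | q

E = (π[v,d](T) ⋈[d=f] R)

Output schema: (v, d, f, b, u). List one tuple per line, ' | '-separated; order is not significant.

Row counts bottom-up:
  T → 4
  π[v,d](T) → 4
  R → 4
  (π[v,d](T) ⋈[d=f] R) → 2

== RESULT ==
v | d | f | b | u
p | 7 | 7 | 6 | s
p | 9 | 9 | 8 | p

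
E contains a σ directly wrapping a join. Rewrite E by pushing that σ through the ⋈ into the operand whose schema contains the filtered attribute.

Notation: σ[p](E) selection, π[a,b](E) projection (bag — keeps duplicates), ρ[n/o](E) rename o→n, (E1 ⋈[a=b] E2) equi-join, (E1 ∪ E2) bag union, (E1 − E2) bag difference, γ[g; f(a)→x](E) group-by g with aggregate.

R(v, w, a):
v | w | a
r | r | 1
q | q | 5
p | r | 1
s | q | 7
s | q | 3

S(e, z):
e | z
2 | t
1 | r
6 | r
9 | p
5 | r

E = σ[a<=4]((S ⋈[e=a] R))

σ filters on a, owned by the right side.
E' = (S ⋈[e=a] σ[a<=4](R))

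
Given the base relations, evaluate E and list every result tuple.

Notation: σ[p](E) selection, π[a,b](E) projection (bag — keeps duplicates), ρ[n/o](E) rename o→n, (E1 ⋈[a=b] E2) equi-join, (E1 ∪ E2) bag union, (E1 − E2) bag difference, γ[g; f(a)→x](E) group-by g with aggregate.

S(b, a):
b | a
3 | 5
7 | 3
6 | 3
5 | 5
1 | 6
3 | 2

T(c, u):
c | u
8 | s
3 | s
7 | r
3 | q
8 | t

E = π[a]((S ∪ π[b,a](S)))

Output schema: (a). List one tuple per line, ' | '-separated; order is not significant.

Per-node cardinality:
  S → 6
  S → 6
  π[b,a](S) → 6
  (S ∪ π[b,a](S)) → 12
  π[a]((S ∪ π[b,a](S))) → 12

== RESULT ==
a
2
2
3
3
3
3
5
5
5
5
6
6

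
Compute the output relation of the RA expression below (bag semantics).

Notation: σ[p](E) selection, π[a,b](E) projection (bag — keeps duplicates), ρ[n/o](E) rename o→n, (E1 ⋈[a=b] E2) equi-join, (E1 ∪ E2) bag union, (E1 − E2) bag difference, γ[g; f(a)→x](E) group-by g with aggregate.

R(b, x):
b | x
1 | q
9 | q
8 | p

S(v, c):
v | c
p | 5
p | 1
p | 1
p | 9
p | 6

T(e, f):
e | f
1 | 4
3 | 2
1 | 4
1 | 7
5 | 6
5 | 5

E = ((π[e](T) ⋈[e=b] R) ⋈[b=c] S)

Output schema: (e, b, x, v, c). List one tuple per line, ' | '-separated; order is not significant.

Subexpression sizes:
  T → 6
  π[e](T) → 6
  R → 3
  (π[e](T) ⋈[e=b] R) → 3
  S → 5
  ((π[e](T) ⋈[e=b] R) ⋈[b=c] S) → 6

== RESULT ==
e | b | x | v | c
1 | 1 | q | p | 1
1 | 1 | q | p | 1
1 | 1 | q | p | 1
1 | 1 | q | p | 1
1 | 1 | q | p | 1
1 | 1 | q | p | 1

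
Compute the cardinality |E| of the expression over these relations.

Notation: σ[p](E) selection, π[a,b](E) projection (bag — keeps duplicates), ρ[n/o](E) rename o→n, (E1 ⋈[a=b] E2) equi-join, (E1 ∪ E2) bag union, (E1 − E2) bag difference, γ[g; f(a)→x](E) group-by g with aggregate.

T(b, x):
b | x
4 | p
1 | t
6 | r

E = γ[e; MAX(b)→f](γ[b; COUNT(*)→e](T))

Subexpression sizes:
  T → 3
  γ[b; COUNT(*)→e](T) → 3
  γ[e; MAX(b)→f](γ[b; COUNT(*)→e](T)) → 1

|E| = 1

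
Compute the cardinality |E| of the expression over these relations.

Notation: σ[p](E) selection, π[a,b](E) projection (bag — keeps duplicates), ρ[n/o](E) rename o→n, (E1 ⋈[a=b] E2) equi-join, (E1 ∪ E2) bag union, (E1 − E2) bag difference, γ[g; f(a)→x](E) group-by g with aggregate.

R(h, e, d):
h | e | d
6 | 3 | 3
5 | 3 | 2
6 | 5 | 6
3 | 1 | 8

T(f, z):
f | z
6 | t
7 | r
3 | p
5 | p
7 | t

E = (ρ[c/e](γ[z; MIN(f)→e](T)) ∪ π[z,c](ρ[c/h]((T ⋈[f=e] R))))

Row counts bottom-up:
  T → 5
  γ[z; MIN(f)→e](T) → 3
  ρ[c/e](γ[z; MIN(f)→e](T)) → 3
  T → 5
  R → 4
  (T ⋈[f=e] R) → 3
  ρ[c/h]((T ⋈[f=e] R)) → 3
  π[z,c](ρ[c/h]((T ⋈[f=e] R))) → 3
  (ρ[c/e](γ[z; MIN(f)→e](T)) ∪ π[z,c](ρ[c/h]((T ⋈[f=e] R)))) → 6

|E| = 6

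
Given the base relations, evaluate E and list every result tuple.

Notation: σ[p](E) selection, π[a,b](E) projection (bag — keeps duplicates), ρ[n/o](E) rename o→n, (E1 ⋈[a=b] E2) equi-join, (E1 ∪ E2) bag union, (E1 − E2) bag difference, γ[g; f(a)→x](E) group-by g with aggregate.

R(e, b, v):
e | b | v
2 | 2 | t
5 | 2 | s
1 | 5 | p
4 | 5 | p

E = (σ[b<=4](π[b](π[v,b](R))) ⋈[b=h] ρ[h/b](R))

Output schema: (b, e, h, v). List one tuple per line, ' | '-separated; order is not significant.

Subexpression sizes:
  R → 4
  π[v,b](R) → 4
  π[b](π[v,b](R)) → 4
  σ[b<=4](π[b](π[v,b](R))) → 2
  R → 4
  ρ[h/b](R) → 4
  (σ[b<=4](π[b](π[v,b](R))) ⋈[b=h] ρ[h/b](R)) → 4

== RESULT ==
b | e | h | v
2 | 2 | 2 | t
2 | 2 | 2 | t
2 | 5 | 2 | s
2 | 5 | 2 | s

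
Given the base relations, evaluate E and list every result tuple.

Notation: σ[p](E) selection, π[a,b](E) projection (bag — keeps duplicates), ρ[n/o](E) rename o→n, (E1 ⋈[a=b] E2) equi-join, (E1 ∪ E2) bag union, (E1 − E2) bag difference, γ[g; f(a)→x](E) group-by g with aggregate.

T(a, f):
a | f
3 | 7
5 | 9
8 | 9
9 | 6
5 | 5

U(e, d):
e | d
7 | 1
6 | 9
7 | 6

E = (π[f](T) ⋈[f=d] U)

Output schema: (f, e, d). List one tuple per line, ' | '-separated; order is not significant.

Subexpression sizes:
  T → 5
  π[f](T) → 5
  U → 3
  (π[f](T) ⋈[f=d] U) → 3

== RESULT ==
f | e | d
6 | 7 | 6
9 | 6 | 9
9 | 6 | 9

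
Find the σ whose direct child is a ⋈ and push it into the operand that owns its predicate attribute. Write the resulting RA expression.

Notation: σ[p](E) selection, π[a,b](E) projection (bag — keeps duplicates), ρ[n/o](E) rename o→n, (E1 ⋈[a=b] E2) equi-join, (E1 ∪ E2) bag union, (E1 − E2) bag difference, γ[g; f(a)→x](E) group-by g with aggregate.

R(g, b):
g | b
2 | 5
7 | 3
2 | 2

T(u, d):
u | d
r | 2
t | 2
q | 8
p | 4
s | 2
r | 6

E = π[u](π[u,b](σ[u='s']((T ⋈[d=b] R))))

σ filters on u, owned by the left side.
E' = π[u](π[u,b]((σ[u='s'](T) ⋈[d=b] R)))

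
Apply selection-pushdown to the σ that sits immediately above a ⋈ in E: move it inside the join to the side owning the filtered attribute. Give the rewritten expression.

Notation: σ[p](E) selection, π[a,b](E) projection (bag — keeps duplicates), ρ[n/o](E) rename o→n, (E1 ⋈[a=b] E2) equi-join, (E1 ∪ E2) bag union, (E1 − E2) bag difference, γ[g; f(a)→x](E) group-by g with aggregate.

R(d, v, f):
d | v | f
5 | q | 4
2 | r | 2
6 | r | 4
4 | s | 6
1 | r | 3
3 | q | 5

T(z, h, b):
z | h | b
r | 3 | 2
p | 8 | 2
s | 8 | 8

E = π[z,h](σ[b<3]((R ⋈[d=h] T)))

σ filters on b, owned by the right side.
E' = π[z,h]((R ⋈[d=h] σ[b<3](T)))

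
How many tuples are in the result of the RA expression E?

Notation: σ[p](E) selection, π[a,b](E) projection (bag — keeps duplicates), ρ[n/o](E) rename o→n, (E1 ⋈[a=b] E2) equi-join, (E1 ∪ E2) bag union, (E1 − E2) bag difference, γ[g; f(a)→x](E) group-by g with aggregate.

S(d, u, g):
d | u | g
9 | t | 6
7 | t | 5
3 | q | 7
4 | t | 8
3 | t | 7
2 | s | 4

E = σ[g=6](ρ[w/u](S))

Row counts bottom-up:
  S → 6
  ρ[w/u](S) → 6
  σ[g=6](ρ[w/u](S)) → 1

|E| = 1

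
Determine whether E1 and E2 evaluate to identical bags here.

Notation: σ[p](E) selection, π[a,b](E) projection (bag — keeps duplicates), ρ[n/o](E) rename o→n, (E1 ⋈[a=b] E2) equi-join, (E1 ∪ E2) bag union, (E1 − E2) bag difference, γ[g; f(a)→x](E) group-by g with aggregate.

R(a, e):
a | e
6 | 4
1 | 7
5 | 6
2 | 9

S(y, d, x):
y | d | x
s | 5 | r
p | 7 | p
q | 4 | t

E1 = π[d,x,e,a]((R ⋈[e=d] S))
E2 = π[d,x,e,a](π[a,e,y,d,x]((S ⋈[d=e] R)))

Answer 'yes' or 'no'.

E1 row counts bottom-up:
  R → 4
  S → 3
  (R ⋈[e=d] S) → 2
  π[d,x,e,a]((R ⋈[e=d] S)) → 2
E2 row counts bottom-up:
  S → 3
  R → 4
  (S ⋈[d=e] R) → 2
  π[a,e,y,d,x]((S ⋈[d=e] R)) → 2
  π[d,x,e,a](π[a,e,y,d,x]((S ⋈[d=e] R))) → 2

E1 and E2 produce the same multiset:
d | x | e | a
4 | t | 4 | 6
7 | p | 7 | 1

yes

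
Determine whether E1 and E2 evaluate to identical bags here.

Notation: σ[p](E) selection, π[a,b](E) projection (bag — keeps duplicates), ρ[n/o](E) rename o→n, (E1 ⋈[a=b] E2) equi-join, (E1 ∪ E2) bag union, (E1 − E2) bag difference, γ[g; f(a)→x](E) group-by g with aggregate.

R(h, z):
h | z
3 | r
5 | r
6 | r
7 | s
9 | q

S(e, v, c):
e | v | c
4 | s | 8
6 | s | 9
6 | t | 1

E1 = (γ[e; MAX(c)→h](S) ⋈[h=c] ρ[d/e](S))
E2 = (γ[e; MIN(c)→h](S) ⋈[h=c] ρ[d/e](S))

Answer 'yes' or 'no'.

E1 stepwise |·|:
  S → 3
  γ[e; MAX(c)→h](S) → 2
  S → 3
  ρ[d/e](S) → 3
  (γ[e; MAX(c)→h](S) ⋈[h=c] ρ[d/e](S)) → 2
E2 stepwise |·|:
  S → 3
  γ[e; MIN(c)→h](S) → 2
  S → 3
  ρ[d/e](S) → 3
  (γ[e; MIN(c)→h](S) ⋈[h=c] ρ[d/e](S)) → 2

E1 result:
e | h | d | v | c
4 | 8 | 4 | s | 8
6 | 9 | 6 | s | 9
E2 result:
e | h | d | v | c
4 | 8 | 4 | s | 8
6 | 1 | 6 | t | 1
Witness: (6, 9, 6, 's', 9) appears 1× in E1 but 0× in E2.

no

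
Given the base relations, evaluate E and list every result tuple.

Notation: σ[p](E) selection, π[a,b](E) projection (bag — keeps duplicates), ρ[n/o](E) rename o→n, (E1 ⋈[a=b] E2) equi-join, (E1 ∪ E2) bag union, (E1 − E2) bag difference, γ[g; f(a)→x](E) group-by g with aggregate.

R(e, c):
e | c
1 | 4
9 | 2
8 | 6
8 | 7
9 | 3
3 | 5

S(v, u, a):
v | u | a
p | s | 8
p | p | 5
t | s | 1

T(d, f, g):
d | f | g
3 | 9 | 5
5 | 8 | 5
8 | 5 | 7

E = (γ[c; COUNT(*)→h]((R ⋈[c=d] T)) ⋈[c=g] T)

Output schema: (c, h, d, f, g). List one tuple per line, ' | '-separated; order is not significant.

Subexpression sizes:
  R → 6
  T → 3
  (R ⋈[c=d] T) → 2
  γ[c; COUNT(*)→h]((R ⋈[c=d] T)) → 2
  T → 3
  (γ[c; COUNT(*)→h]((R ⋈[c=d] T)) ⋈[c=g] T) → 2

== RESULT ==
c | h | d | f | g
5 | 1 | 3 | 9 | 5
5 | 1 | 5 | 8 | 5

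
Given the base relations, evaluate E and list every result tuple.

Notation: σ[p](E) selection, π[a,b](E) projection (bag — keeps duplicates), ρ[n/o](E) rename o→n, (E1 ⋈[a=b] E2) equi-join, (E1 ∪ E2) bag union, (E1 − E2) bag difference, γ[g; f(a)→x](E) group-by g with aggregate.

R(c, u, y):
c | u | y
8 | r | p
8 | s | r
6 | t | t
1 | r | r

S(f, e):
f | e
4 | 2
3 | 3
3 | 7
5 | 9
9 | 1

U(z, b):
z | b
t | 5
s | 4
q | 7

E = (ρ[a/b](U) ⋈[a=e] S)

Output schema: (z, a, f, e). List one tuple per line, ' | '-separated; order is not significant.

Row counts bottom-up:
  U → 3
  ρ[a/b](U) → 3
  S → 5
  (ρ[a/b](U) ⋈[a=e] S) → 1

== RESULT ==
z | a | f | e
q | 7 | 3 | 7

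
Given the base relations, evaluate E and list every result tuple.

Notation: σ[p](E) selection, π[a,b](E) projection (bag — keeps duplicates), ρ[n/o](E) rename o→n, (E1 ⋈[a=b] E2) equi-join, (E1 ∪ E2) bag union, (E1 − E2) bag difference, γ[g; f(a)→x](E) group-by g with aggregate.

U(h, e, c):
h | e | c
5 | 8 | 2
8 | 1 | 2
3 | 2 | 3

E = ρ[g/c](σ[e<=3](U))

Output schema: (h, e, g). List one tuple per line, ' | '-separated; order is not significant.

Stepwise |·|:
  U → 3
  σ[e<=3](U) → 2
  ρ[g/c](σ[e<=3](U)) → 2

== RESULT ==
h | e | g
3 | 2 | 3
8 | 1 | 2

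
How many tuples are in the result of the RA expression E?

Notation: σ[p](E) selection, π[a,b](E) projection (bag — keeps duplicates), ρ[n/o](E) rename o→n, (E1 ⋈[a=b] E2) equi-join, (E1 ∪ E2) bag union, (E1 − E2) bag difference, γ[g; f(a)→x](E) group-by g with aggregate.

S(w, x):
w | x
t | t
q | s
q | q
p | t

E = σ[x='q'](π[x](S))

Subexpression sizes:
  S → 4
  π[x](S) → 4
  σ[x='q'](π[x](S)) → 1

|E| = 1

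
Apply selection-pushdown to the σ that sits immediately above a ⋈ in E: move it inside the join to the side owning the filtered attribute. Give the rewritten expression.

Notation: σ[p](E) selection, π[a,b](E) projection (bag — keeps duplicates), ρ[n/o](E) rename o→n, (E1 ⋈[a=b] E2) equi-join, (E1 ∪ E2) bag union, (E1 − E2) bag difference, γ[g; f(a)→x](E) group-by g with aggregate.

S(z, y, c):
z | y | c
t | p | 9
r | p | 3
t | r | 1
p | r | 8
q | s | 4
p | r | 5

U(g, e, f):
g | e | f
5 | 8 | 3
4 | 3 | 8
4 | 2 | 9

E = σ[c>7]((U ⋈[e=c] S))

σ filters on c, owned by the right side.
E' = (U ⋈[e=c] σ[c>7](S))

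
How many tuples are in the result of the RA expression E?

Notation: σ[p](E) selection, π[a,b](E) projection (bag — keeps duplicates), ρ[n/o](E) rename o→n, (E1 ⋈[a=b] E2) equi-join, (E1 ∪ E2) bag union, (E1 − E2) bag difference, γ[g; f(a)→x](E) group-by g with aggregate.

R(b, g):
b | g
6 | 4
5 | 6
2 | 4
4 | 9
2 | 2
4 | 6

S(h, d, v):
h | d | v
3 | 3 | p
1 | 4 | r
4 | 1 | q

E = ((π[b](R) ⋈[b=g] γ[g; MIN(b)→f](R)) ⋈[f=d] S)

Row counts bottom-up:
  R → 6
  π[b](R) → 6
  R → 6
  γ[g; MIN(b)→f](R) → 4
  (π[b](R) ⋈[b=g] γ[g; MIN(b)→f](R)) → 5
  S → 3
  ((π[b](R) ⋈[b=g] γ[g; MIN(b)→f](R)) ⋈[f=d] S) → 1

|E| = 1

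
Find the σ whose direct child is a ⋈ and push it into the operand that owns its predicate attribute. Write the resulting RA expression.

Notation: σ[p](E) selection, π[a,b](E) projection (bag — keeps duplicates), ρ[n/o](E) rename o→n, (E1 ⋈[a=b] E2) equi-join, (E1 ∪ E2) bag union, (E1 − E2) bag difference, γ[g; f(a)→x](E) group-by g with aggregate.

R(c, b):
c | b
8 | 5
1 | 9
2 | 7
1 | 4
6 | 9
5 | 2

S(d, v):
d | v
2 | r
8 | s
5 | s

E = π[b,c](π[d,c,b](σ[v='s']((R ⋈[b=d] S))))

σ filters on v, owned by the right side.
E' = π[b,c](π[d,c,b]((R ⋈[b=d] σ[v='s'](S))))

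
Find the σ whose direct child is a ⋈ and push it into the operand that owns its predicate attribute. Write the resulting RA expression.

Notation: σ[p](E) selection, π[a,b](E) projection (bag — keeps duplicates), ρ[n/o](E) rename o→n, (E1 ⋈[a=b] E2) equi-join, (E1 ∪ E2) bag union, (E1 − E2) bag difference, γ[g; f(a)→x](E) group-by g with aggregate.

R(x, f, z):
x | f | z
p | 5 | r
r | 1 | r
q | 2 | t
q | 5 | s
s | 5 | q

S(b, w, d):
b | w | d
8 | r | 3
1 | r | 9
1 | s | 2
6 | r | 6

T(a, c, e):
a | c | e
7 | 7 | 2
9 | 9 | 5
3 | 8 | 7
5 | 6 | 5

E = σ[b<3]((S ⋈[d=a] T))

σ filters on b, owned by the left side.
E' = (σ[b<3](S) ⋈[d=a] T)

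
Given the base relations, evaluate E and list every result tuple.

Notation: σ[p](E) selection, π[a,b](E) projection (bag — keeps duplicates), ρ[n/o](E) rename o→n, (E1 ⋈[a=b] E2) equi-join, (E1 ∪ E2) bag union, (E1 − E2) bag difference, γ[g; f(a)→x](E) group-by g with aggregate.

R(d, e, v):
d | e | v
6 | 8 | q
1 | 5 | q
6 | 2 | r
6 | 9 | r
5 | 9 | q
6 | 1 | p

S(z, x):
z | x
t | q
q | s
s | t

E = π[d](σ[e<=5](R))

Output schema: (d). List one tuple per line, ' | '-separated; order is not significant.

Row counts bottom-up:
  R → 6
  σ[e<=5](R) → 3
  π[d](σ[e<=5](R)) → 3

== RESULT ==
d
1
6
6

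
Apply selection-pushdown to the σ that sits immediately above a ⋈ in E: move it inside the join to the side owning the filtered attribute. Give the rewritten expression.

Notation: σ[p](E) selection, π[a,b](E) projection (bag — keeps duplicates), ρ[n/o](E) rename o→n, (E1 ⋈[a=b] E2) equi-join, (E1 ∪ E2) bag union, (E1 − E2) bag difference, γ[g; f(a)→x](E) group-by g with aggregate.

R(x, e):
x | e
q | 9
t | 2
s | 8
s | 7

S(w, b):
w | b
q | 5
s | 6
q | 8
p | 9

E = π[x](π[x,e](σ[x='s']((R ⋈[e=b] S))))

σ filters on x, owned by the left side.
E' = π[x](π[x,e]((σ[x='s'](R) ⋈[e=b] S)))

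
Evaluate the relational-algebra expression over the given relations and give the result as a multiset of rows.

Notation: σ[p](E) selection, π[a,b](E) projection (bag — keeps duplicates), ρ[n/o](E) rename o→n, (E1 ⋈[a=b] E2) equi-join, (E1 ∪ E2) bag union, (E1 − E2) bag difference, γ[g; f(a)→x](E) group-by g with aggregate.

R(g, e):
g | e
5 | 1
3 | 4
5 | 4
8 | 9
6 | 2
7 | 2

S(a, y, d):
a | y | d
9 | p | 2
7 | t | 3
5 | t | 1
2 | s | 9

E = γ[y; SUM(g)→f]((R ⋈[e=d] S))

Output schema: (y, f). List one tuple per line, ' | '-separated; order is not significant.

Row counts bottom-up:
  R → 6
  S → 4
  (R ⋈[e=d] S) → 4
  γ[y; SUM(g)→f]((R ⋈[e=d] S)) → 3

== RESULT ==
y | f
p | 13
s | 8
t | 5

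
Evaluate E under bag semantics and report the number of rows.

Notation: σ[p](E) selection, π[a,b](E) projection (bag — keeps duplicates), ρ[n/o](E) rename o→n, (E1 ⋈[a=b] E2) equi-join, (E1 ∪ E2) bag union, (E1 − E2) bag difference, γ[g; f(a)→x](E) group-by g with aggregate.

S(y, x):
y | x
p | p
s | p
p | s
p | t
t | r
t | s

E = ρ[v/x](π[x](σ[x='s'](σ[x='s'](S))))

Subexpression sizes:
  S → 6
  σ[x='s'](S) → 2
  σ[x='s'](σ[x='s'](S)) → 2
  π[x](σ[x='s'](σ[x='s'](S))) → 2
  ρ[v/x](π[x](σ[x='s'](σ[x='s'](S)))) → 2

|E| = 2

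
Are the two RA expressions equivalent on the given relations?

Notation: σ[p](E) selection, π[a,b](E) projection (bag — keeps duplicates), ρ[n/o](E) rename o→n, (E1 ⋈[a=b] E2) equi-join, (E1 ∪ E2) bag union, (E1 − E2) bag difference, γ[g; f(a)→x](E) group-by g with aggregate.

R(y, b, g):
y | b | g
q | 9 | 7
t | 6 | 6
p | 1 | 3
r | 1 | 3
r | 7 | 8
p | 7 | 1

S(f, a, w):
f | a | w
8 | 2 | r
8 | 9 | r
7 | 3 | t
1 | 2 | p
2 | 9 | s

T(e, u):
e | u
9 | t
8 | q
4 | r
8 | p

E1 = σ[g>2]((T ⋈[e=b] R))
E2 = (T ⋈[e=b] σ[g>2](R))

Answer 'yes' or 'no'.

E1 stepwise |·|:
  T → 4
  R → 6
  (T ⋈[e=b] R) → 1
  σ[g>2]((T ⋈[e=b] R)) → 1
E2 stepwise |·|:
  T → 4
  R → 6
  σ[g>2](R) → 5
  (T ⋈[e=b] σ[g>2](R)) → 1

E1 and E2 produce the same multiset:
e | u | y | b | g
9 | t | q | 9 | 7

yes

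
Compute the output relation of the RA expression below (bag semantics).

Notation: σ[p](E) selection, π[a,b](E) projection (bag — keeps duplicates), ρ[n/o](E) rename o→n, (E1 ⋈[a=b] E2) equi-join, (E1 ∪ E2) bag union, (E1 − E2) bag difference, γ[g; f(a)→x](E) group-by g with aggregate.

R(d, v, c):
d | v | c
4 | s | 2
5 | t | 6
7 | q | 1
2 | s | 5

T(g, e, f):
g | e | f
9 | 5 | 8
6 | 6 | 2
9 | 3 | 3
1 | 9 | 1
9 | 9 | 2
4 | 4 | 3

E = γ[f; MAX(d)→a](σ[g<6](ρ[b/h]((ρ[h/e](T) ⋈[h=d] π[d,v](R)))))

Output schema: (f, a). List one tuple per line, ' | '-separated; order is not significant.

Per-node cardinality:
  T → 6
  ρ[h/e](T) → 6
  R → 4
  π[d,v](R) → 4
  (ρ[h/e](T) ⋈[h=d] π[d,v](R)) → 2
  ρ[b/h]((ρ[h/e](T) ⋈[h=d] π[d,v](R))) → 2
  σ[g<6](ρ[b/h]((ρ[h/e](T) ⋈[h=d] π[d,v](R)))) → 1
  γ[f; MAX(d)→a](σ[g<6](ρ[b/h]((ρ[h/e](T) ⋈[h=d] π[d,v](R))))) → 1

== RESULT ==
f | a
3 | 4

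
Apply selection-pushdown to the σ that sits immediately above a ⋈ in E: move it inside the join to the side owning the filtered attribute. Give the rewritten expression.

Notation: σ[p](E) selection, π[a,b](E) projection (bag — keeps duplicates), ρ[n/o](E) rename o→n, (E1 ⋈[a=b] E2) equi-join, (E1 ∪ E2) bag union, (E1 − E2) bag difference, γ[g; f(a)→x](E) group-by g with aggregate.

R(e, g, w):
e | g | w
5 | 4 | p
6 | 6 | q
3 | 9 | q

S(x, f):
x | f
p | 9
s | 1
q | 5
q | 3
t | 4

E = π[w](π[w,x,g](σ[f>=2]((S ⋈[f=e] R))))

σ filters on f, owned by the left side.
E' = π[w](π[w,x,g]((σ[f>=2](S) ⋈[f=e] R)))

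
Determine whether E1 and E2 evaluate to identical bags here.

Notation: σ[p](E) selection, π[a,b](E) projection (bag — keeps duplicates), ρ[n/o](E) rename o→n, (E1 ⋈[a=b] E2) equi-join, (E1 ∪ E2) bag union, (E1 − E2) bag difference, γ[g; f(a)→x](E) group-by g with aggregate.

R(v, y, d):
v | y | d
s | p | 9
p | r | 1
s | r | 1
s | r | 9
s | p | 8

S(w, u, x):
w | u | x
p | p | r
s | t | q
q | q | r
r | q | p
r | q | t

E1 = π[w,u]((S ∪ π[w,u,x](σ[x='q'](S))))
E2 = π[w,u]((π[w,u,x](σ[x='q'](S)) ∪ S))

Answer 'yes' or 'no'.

E1 stepwise |·|:
  S → 5
  S → 5
  σ[x='q'](S) → 1
  π[w,u,x](σ[x='q'](S)) → 1
  (S ∪ π[w,u,x](σ[x='q'](S))) → 6
  π[w,u]((S ∪ π[w,u,x](σ[x='q'](S)))) → 6
E2 stepwise |·|:
  S → 5
  σ[x='q'](S) → 1
  π[w,u,x](σ[x='q'](S)) → 1
  S → 5
  (π[w,u,x](σ[x='q'](S)) ∪ S) → 6
  π[w,u]((π[w,u,x](σ[x='q'](S)) ∪ S)) → 6

E1 and E2 produce the same multiset:
w | u
p | p
q | q
r | q
r | q
s | t
s | t

yes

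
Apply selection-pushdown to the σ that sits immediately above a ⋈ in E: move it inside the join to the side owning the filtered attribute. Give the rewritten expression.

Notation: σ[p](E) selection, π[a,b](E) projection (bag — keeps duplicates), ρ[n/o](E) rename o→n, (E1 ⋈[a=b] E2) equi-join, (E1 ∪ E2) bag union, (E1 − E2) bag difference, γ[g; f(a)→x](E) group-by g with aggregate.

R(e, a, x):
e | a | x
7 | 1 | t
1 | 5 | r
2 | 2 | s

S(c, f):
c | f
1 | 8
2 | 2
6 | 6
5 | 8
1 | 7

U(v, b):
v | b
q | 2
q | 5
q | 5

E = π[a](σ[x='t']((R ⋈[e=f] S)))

σ filters on x, owned by the left side.
E' = π[a]((σ[x='t'](R) ⋈[e=f] S))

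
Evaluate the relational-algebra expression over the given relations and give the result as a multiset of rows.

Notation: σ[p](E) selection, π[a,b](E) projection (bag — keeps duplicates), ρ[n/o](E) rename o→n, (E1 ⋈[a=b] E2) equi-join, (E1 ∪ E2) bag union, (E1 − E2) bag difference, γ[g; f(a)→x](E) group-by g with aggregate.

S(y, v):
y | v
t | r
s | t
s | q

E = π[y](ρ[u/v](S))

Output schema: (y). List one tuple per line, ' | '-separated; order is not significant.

Subexpression sizes:
  S → 3
  ρ[u/v](S) → 3
  π[y](ρ[u/v](S)) → 3

== RESULT ==
y
s
s
t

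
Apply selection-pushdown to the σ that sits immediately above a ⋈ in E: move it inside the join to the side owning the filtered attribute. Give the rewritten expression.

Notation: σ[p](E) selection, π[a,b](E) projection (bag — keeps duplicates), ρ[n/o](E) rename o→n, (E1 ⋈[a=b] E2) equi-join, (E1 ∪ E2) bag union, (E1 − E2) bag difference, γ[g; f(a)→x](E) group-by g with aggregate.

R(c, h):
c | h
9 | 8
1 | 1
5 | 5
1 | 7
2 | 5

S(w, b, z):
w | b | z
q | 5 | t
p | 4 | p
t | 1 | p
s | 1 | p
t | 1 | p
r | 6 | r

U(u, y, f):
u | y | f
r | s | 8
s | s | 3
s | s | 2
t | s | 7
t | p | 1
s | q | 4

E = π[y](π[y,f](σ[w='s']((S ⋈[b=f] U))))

σ filters on w, owned by the left side.
E' = π[y](π[y,f]((σ[w='s'](S) ⋈[b=f] U)))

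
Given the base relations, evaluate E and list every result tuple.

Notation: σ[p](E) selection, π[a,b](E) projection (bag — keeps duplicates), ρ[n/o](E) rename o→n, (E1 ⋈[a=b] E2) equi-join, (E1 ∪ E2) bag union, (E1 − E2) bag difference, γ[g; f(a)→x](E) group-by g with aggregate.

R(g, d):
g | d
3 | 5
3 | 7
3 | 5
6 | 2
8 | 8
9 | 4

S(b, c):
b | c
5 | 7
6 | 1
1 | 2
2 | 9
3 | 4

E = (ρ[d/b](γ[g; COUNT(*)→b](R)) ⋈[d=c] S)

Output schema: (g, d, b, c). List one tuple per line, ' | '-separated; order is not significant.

Row counts bottom-up:
  R → 6
  γ[g; COUNT(*)→b](R) → 4
  ρ[d/b](γ[g; COUNT(*)→b](R)) → 4
  S → 5
  (ρ[d/b](γ[g; COUNT(*)→b](R)) ⋈[d=c] S) → 3

== RESULT ==
g | d | b | c
6 | 1 | 6 | 1
8 | 1 | 6 | 1
9 | 1 | 6 | 1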